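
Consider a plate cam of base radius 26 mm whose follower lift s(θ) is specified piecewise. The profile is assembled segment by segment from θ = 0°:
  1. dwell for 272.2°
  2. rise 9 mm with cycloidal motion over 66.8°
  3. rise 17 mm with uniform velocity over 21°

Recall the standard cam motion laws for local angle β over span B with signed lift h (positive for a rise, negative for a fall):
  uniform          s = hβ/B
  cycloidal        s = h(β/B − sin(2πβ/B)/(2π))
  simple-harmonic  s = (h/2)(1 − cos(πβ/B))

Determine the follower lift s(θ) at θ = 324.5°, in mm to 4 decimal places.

seg 1 [0°–272.2°] dwell: s stays 0.0000
seg 2 [272.2°–339°] cycloidal, h=9: θ=324.5° here. β=52.3, B=66.8. 9·(0.7829 − sin(2π·0.7829)/(2π)) = 8.4482 → s = 8.4482

8.4482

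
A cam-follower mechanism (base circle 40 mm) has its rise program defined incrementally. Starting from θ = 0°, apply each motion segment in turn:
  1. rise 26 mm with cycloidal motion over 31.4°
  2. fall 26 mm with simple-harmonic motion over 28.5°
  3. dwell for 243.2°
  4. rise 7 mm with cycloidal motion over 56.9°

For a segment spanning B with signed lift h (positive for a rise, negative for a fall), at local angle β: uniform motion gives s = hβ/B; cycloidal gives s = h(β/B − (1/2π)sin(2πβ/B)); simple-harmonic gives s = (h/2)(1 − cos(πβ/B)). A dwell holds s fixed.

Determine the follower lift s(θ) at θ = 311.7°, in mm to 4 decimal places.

seg 1 [0°–31.4°] cycloidal, h=26: full span → s += 26 → s = 26.0000
seg 2 [31.4°–59.9°] simple-harmonic, h=-26: full span → s += -26 → s = 0.0000
seg 3 [59.9°–303.1°] dwell: s stays 0.0000
seg 4 [303.1°–360°] cycloidal, h=7: θ=311.7° here. β=8.6, B=56.9. 7·(0.1511 − sin(2π·0.1511)/(2π)) = 0.1520 → s = 0.1520

0.1520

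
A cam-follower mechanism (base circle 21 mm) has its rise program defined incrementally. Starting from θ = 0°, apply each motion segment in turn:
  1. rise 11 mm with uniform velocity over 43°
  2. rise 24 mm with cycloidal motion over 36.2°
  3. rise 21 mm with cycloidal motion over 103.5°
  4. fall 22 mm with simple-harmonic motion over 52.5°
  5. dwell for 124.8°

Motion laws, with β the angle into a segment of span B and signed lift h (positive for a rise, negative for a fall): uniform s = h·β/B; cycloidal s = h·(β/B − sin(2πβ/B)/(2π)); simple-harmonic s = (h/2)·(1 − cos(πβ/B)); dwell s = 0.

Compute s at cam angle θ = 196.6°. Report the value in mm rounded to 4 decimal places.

seg 1 [0°–43°] uniform, h=11: full span → s += 11 → s = 11.0000
seg 2 [43°–79.2°] cycloidal, h=24: full span → s += 24 → s = 35.0000
seg 3 [79.2°–182.7°] cycloidal, h=21: full span → s += 21 → s = 56.0000
seg 4 [182.7°–235.2°] simple-harmonic, h=-22: θ=196.6° here. β=13.9, B=52.5. -22/2·(1 − cos(π·0.2648)) = -3.5908 → s = 52.4092

52.4092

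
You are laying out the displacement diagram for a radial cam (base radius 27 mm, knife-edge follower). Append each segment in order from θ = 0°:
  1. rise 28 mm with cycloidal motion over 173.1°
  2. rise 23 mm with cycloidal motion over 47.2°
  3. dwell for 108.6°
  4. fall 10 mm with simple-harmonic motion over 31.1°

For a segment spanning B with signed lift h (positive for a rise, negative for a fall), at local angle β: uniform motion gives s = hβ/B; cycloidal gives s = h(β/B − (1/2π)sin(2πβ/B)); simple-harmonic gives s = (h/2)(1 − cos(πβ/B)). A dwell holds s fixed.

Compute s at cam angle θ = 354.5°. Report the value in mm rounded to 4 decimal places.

seg 1 [0°–173.1°] cycloidal, h=28: full span → s += 28 → s = 28.0000
seg 2 [173.1°–220.3°] cycloidal, h=23: full span → s += 23 → s = 51.0000
seg 3 [220.3°–328.9°] dwell: s stays 51.0000
seg 4 [328.9°–360°] simple-harmonic, h=-10: θ=354.5° here. β=25.6, B=31.1. -10/2·(1 − cos(π·0.8232)) = -9.2480 → s = 41.7520

41.7520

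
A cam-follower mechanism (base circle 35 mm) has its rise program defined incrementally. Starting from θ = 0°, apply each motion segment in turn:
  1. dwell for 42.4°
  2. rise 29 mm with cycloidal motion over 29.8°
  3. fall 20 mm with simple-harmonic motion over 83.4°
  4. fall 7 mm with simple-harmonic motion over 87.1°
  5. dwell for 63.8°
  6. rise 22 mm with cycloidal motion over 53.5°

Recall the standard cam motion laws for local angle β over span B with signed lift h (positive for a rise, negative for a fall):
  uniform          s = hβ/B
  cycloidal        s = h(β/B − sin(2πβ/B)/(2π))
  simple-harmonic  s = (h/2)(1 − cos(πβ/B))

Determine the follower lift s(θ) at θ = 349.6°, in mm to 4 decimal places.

seg 1 [0°–42.4°] dwell: s stays 0.0000
seg 2 [42.4°–72.2°] cycloidal, h=29: full span → s += 29 → s = 29.0000
seg 3 [72.2°–155.6°] simple-harmonic, h=-20: full span → s += -20 → s = 9.0000
seg 4 [155.6°–242.7°] simple-harmonic, h=-7: full span → s += -7 → s = 2.0000
seg 5 [242.7°–306.5°] dwell: s stays 2.0000
seg 6 [306.5°–360°] cycloidal, h=22: θ=349.6° here. β=43.1, B=53.5. 22·(0.8056 − sin(2π·0.8056)/(2π)) = 21.0132 → s = 23.0132

23.0132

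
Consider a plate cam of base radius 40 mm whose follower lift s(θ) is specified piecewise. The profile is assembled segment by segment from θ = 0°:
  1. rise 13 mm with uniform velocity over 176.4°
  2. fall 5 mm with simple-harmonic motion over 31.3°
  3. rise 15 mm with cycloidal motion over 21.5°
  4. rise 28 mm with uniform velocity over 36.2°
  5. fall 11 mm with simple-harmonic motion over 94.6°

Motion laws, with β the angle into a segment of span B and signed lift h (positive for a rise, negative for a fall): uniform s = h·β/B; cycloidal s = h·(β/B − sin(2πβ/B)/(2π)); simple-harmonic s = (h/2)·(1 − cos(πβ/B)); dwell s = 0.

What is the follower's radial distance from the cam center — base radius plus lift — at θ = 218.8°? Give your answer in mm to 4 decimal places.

seg 1 [0°–176.4°] uniform, h=13: full span → s += 13 → s = 13.0000
seg 2 [176.4°–207.7°] simple-harmonic, h=-5: full span → s += -5 → s = 8.0000
seg 3 [207.7°–229.2°] cycloidal, h=15: θ=218.8° here. β=11.1, B=21.5. 15·(0.5163 − sin(2π·0.5163)/(2π)) = 7.9879 → s = 15.9879
radial distance = base radius + s = 40 + 15.9879 = 55.9879

55.9879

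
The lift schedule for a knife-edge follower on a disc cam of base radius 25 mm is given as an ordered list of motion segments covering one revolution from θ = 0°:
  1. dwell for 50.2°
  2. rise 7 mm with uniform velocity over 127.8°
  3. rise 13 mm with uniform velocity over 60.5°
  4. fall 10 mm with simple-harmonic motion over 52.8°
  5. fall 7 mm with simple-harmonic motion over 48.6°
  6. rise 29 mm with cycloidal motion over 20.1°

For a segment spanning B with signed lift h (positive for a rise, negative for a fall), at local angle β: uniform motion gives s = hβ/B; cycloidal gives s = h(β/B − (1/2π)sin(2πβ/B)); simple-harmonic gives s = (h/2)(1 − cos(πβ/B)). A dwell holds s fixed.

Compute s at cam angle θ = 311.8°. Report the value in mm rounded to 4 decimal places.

seg 1 [0°–50.2°] dwell: s stays 0.0000
seg 2 [50.2°–178°] uniform, h=7: full span → s += 7 → s = 7.0000
seg 3 [178°–238.5°] uniform, h=13: full span → s += 13 → s = 20.0000
seg 4 [238.5°–291.3°] simple-harmonic, h=-10: full span → s += -10 → s = 10.0000
seg 5 [291.3°–339.9°] simple-harmonic, h=-7: θ=311.8° here. β=20.5, B=48.6. -7/2·(1 − cos(π·0.4218)) = -2.6489 → s = 7.3511

7.3511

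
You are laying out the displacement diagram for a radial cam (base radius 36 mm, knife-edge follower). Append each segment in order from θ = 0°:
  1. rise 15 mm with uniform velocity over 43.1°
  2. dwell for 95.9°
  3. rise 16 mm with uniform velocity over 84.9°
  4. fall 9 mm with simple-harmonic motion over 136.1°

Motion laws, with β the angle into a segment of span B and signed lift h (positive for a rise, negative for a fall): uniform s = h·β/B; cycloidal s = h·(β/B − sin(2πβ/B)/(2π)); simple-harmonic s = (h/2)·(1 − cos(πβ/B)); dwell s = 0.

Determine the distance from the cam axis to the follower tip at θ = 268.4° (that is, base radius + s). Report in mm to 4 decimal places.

seg 1 [0°–43.1°] uniform, h=15: full span → s += 15 → s = 15.0000
seg 2 [43.1°–139°] dwell: s stays 15.0000
seg 3 [139°–223.9°] uniform, h=16: full span → s += 16 → s = 31.0000
seg 4 [223.9°–360°] simple-harmonic, h=-9: θ=268.4° here. β=44.5, B=136.1. -9/2·(1 − cos(π·0.3270)) = -2.1725 → s = 28.8275
radial distance = base radius + s = 36 + 28.8275 = 64.8275

64.8275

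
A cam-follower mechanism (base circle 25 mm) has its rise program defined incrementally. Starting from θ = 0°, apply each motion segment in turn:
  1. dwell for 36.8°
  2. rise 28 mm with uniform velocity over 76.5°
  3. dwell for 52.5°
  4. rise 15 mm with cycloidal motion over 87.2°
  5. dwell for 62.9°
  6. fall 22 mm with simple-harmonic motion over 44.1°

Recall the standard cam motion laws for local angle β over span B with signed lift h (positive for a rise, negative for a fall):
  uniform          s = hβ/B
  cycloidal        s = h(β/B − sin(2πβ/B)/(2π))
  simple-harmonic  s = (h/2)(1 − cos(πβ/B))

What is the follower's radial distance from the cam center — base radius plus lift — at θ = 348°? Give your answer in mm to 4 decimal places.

seg 1 [0°–36.8°] dwell: s stays 0.0000
seg 2 [36.8°–113.3°] uniform, h=28: full span → s += 28 → s = 28.0000
seg 3 [113.3°–165.8°] dwell: s stays 28.0000
seg 4 [165.8°–253°] cycloidal, h=15: full span → s += 15 → s = 43.0000
seg 5 [253°–315.9°] dwell: s stays 43.0000
seg 6 [315.9°–360°] simple-harmonic, h=-22: θ=348° here. β=32.1, B=44.1. -22/2·(1 − cos(π·0.7279)) = -18.2196 → s = 24.7804
radial distance = base radius + s = 25 + 24.7804 = 49.7804

49.7804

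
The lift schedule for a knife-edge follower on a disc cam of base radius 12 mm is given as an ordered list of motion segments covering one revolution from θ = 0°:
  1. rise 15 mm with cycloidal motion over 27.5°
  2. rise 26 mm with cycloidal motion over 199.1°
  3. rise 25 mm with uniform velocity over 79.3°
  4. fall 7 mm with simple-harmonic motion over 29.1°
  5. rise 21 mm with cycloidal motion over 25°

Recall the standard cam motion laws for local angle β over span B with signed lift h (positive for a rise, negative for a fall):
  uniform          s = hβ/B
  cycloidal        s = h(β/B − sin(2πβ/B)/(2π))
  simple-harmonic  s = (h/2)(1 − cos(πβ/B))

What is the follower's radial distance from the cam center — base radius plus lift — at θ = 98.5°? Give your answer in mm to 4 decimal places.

seg 1 [0°–27.5°] cycloidal, h=15: full span → s += 15 → s = 15.0000
seg 2 [27.5°–226.6°] cycloidal, h=26: θ=98.5° here. β=71, B=199.1. 26·(0.3566 − sin(2π·0.3566)/(2π)) = 6.0278 → s = 21.0278
radial distance = base radius + s = 12 + 21.0278 = 33.0278

33.0278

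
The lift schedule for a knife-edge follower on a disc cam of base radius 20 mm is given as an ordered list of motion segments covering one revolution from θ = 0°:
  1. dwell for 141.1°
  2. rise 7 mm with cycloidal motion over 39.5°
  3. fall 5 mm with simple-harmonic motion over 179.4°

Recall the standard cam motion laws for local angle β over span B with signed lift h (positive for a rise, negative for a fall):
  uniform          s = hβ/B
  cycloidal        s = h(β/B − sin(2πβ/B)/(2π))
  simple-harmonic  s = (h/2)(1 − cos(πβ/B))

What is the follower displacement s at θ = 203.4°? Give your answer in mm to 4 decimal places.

seg 1 [0°–141.1°] dwell: s stays 0.0000
seg 2 [141.1°–180.6°] cycloidal, h=7: full span → s += 7 → s = 7.0000
seg 3 [180.6°–360°] simple-harmonic, h=-5: θ=203.4° here. β=22.8, B=179.4. -5/2·(1 − cos(π·0.1271)) = -0.1966 → s = 6.8034

6.8034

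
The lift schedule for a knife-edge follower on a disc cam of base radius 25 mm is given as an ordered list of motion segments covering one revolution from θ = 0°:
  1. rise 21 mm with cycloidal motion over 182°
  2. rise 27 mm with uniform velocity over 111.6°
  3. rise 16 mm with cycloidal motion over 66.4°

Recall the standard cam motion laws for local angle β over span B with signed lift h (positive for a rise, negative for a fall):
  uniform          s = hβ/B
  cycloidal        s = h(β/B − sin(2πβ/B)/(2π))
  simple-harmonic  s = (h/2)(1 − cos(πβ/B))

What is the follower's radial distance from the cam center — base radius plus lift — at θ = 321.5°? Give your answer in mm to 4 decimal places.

seg 1 [0°–182°] cycloidal, h=21: full span → s += 21 → s = 21.0000
seg 2 [182°–293.6°] uniform, h=27: full span → s += 27 → s = 48.0000
seg 3 [293.6°–360°] cycloidal, h=16: θ=321.5° here. β=27.9, B=66.4. 16·(0.4202 − sin(2π·0.4202)/(2π)) = 5.4987 → s = 53.4987
radial distance = base radius + s = 25 + 53.4987 = 78.4987

78.4987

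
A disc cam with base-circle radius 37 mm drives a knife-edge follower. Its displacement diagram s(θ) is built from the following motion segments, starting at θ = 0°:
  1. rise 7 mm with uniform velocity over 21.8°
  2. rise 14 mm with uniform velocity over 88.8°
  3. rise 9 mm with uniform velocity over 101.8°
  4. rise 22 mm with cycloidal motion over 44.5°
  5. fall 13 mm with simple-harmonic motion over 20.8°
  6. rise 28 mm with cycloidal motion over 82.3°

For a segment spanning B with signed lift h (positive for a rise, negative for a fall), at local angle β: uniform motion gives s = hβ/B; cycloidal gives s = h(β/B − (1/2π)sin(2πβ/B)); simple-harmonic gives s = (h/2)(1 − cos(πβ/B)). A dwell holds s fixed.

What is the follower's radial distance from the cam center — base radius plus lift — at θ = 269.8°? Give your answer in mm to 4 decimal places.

seg 1 [0°–21.8°] uniform, h=7: full span → s += 7 → s = 7.0000
seg 2 [21.8°–110.6°] uniform, h=14: full span → s += 14 → s = 21.0000
seg 3 [110.6°–212.4°] uniform, h=9: full span → s += 9 → s = 30.0000
seg 4 [212.4°–256.9°] cycloidal, h=22: full span → s += 22 → s = 52.0000
seg 5 [256.9°–277.7°] simple-harmonic, h=-13: θ=269.8° here. β=12.9, B=20.8. -13/2·(1 − cos(π·0.6202)) = -8.8965 → s = 43.1035
radial distance = base radius + s = 37 + 43.1035 = 80.1035

80.1035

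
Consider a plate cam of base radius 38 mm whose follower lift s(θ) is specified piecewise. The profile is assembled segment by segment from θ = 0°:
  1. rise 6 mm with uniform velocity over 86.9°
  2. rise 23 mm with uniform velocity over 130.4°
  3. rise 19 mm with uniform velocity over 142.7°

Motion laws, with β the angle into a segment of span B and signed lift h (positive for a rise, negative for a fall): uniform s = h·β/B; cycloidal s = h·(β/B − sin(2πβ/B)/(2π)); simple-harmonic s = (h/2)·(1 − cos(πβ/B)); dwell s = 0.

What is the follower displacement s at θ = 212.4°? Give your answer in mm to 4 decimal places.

seg 1 [0°–86.9°] uniform, h=6: full span → s += 6 → s = 6.0000
seg 2 [86.9°–217.3°] uniform, h=23: θ=212.4° here. β=125.5, B=130.4. 23·125.5/130.4 = 22.1357 → s = 28.1357

28.1357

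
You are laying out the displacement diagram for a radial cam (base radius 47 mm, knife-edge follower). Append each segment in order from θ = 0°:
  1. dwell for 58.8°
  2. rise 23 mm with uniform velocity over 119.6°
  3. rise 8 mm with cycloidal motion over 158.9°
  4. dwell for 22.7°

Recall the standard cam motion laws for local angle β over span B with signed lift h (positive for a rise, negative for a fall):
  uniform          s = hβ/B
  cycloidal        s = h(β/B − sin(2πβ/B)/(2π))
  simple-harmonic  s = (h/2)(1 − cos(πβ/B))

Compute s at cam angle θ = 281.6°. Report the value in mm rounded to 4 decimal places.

seg 1 [0°–58.8°] dwell: s stays 0.0000
seg 2 [58.8°–178.4°] uniform, h=23: full span → s += 23 → s = 23.0000
seg 3 [178.4°–337.3°] cycloidal, h=8: θ=281.6° here. β=103.2, B=158.9. 8·(0.6495 − sin(2π·0.6495)/(2π)) = 6.2233 → s = 29.2233

29.2233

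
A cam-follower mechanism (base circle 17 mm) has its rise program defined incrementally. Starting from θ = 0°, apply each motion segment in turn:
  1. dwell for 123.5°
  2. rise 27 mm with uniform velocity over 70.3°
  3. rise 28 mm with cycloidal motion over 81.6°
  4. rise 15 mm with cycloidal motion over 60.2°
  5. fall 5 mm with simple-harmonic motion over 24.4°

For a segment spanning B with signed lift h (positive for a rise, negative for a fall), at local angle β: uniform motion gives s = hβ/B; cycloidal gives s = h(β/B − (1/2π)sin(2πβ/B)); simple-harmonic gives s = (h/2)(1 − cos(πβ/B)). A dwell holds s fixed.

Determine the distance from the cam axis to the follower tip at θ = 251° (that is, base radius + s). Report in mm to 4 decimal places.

seg 1 [0°–123.5°] dwell: s stays 0.0000
seg 2 [123.5°–193.8°] uniform, h=27: full span → s += 27 → s = 27.0000
seg 3 [193.8°–275.4°] cycloidal, h=28: θ=251° here. β=57.2, B=81.6. 28·(0.7010 − sin(2π·0.7010)/(2π)) = 23.8741 → s = 50.8741
radial distance = base radius + s = 17 + 50.8741 = 67.8741

67.8741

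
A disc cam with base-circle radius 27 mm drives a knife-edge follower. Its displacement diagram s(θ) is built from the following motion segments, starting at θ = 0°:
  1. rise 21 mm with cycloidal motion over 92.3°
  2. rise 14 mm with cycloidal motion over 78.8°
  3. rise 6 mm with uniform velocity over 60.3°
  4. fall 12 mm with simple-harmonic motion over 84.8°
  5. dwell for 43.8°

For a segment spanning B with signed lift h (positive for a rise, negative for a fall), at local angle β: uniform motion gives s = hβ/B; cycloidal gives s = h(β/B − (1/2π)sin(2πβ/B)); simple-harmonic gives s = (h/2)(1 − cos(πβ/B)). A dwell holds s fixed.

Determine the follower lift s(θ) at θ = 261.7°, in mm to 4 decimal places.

seg 1 [0°–92.3°] cycloidal, h=21: full span → s += 21 → s = 21.0000
seg 2 [92.3°–171.1°] cycloidal, h=14: full span → s += 14 → s = 35.0000
seg 3 [171.1°–231.4°] uniform, h=6: full span → s += 6 → s = 41.0000
seg 4 [231.4°–316.2°] simple-harmonic, h=-12: θ=261.7° here. β=30.3, B=84.8. -12/2·(1 − cos(π·0.3573)) = -3.3996 → s = 37.6004

37.6004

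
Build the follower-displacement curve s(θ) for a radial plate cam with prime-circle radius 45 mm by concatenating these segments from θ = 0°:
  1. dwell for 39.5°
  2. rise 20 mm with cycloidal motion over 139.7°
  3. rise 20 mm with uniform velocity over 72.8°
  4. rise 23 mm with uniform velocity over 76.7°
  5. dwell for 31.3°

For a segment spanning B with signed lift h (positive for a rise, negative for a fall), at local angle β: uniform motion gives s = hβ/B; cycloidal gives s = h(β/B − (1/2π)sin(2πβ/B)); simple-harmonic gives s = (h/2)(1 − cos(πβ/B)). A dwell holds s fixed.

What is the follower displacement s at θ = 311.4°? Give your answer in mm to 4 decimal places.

seg 1 [0°–39.5°] dwell: s stays 0.0000
seg 2 [39.5°–179.2°] cycloidal, h=20: full span → s += 20 → s = 20.0000
seg 3 [179.2°–252°] uniform, h=20: full span → s += 20 → s = 40.0000
seg 4 [252°–328.7°] uniform, h=23: θ=311.4° here. β=59.4, B=76.7. 23·59.4/76.7 = 17.8123 → s = 57.8123

57.8123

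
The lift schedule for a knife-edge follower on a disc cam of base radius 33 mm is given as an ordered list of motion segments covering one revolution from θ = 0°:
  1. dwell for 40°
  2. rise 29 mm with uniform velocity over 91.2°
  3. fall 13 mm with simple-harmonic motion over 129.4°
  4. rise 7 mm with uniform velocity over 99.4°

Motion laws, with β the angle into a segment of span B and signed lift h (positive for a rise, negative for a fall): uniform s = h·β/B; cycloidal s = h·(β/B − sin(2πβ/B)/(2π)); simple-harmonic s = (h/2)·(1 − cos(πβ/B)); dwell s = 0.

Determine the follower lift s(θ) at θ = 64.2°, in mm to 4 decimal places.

seg 1 [0°–40°] dwell: s stays 0.0000
seg 2 [40°–131.2°] uniform, h=29: θ=64.2° here. β=24.2, B=91.2. 29·24.2/91.2 = 7.6952 → s = 7.6952

7.6952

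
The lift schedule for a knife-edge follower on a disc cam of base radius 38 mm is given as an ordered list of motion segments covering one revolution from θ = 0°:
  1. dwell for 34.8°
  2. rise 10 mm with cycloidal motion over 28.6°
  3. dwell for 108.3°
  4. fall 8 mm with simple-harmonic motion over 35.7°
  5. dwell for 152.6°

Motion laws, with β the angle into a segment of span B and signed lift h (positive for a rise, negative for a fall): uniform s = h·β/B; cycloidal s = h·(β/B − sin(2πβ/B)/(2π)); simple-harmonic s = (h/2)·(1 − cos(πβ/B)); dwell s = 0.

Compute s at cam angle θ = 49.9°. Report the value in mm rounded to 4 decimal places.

seg 1 [0°–34.8°] dwell: s stays 0.0000
seg 2 [34.8°–63.4°] cycloidal, h=10: θ=49.9° here. β=15.1, B=28.6. 10·(0.5280 − sin(2π·0.5280)/(2π)) = 5.5580 → s = 5.5580

5.5580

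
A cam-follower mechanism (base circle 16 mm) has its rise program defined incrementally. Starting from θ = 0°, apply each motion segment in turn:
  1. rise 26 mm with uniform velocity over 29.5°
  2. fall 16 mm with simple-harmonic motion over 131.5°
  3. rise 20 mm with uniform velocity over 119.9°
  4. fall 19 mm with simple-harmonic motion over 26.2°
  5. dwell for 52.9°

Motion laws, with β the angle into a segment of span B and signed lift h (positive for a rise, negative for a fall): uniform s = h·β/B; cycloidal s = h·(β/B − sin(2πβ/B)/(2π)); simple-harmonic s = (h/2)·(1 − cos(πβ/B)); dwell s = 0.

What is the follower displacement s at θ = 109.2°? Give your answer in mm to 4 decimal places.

seg 1 [0°–29.5°] uniform, h=26: full span → s += 26 → s = 26.0000
seg 2 [29.5°–161°] simple-harmonic, h=-16: θ=109.2° here. β=79.7, B=131.5. -16/2·(1 − cos(π·0.6061)) = -10.6171 → s = 15.3829

15.3829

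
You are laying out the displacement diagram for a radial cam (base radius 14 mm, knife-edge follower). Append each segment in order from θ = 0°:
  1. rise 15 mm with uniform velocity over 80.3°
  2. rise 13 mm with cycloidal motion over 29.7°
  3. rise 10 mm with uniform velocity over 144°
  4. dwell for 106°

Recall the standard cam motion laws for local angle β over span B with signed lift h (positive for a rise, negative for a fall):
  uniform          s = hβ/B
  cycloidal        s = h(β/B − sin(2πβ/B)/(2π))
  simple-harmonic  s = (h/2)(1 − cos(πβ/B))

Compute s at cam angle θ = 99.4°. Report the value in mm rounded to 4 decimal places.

seg 1 [0°–80.3°] uniform, h=15: full span → s += 15 → s = 15.0000
seg 2 [80.3°–110°] cycloidal, h=13: θ=99.4° here. β=19.1, B=29.7. 13·(0.6431 − sin(2π·0.6431)/(2π)) = 9.9798 → s = 24.9798

24.9798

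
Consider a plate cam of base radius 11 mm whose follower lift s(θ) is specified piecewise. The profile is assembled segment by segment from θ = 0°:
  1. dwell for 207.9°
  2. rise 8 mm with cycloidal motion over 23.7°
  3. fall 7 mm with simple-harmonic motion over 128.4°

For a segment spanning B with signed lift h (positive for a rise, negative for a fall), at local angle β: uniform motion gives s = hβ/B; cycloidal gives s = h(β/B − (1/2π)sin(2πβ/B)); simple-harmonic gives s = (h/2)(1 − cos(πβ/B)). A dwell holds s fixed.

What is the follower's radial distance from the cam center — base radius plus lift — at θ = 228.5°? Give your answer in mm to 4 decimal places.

seg 1 [0°–207.9°] dwell: s stays 0.0000
seg 2 [207.9°–231.6°] cycloidal, h=8: θ=228.5° here. β=20.6, B=23.7. 8·(0.8692 − sin(2π·0.8692)/(2π)) = 7.8861 → s = 7.8861
radial distance = base radius + s = 11 + 7.8861 = 18.8861

18.8861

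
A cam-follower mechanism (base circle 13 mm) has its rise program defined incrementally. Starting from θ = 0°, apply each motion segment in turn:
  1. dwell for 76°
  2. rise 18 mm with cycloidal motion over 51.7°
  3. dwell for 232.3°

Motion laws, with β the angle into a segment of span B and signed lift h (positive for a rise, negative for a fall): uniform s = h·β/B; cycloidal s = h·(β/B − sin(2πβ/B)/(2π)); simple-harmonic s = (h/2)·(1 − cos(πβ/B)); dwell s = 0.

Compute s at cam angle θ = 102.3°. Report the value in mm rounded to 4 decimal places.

seg 1 [0°–76°] dwell: s stays 0.0000
seg 2 [76°–127.7°] cycloidal, h=18: θ=102.3° here. β=26.3, B=51.7. 18·(0.5087 − sin(2π·0.5087)/(2π)) = 9.3133 → s = 9.3133

9.3133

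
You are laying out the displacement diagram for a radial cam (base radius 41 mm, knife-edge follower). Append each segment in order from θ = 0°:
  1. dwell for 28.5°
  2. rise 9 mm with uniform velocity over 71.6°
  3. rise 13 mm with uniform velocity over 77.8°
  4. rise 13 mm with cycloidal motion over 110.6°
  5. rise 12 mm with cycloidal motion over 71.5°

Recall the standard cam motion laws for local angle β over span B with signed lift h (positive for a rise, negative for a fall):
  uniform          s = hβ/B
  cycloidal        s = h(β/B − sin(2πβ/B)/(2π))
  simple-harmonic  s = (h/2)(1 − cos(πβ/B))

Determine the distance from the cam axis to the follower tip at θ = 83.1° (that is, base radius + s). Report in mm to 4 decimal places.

seg 1 [0°–28.5°] dwell: s stays 0.0000
seg 2 [28.5°–100.1°] uniform, h=9: θ=83.1° here. β=54.6, B=71.6. 9·54.6/71.6 = 6.8631 → s = 6.8631
radial distance = base radius + s = 41 + 6.8631 = 47.8631

47.8631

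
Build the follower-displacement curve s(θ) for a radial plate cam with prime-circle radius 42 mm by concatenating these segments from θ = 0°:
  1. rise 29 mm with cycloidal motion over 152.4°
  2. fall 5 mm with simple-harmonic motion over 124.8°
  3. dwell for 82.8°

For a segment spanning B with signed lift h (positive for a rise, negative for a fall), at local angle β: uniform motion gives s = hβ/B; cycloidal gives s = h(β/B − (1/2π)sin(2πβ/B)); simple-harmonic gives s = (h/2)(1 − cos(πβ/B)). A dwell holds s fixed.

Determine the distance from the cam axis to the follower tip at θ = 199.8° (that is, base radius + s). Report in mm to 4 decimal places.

seg 1 [0°–152.4°] cycloidal, h=29: full span → s += 29 → s = 29.0000
seg 2 [152.4°–277.2°] simple-harmonic, h=-5: θ=199.8° here. β=47.4, B=124.8. -5/2·(1 − cos(π·0.3798)) = -1.5783 → s = 27.4217
radial distance = base radius + s = 42 + 27.4217 = 69.4217

69.4217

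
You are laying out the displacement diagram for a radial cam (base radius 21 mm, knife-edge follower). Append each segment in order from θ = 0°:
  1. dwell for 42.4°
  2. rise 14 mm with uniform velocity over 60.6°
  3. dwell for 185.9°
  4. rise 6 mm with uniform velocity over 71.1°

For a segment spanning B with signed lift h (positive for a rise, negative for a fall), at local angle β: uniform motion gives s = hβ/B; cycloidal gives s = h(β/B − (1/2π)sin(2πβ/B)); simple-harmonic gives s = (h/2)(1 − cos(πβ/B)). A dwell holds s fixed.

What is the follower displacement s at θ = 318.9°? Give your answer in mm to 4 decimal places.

seg 1 [0°–42.4°] dwell: s stays 0.0000
seg 2 [42.4°–103°] uniform, h=14: full span → s += 14 → s = 14.0000
seg 3 [103°–288.9°] dwell: s stays 14.0000
seg 4 [288.9°–360°] uniform, h=6: θ=318.9° here. β=30, B=71.1. 6·30/71.1 = 2.5316 → s = 16.5316

16.5316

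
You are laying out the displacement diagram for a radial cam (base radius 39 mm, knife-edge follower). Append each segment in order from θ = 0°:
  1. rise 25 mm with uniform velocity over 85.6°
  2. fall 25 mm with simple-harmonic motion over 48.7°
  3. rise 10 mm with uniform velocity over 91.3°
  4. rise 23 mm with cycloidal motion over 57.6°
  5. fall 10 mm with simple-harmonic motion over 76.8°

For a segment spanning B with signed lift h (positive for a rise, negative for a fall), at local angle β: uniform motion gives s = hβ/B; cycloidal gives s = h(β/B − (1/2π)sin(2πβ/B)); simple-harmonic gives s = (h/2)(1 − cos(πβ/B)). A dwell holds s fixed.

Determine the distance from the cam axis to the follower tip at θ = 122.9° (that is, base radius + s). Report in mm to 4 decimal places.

seg 1 [0°–85.6°] uniform, h=25: full span → s += 25 → s = 25.0000
seg 2 [85.6°–134.3°] simple-harmonic, h=-25: θ=122.9° here. β=37.3, B=48.7. -25/2·(1 − cos(π·0.7659)) = -21.7695 → s = 3.2305
radial distance = base radius + s = 39 + 3.2305 = 42.2305

42.2305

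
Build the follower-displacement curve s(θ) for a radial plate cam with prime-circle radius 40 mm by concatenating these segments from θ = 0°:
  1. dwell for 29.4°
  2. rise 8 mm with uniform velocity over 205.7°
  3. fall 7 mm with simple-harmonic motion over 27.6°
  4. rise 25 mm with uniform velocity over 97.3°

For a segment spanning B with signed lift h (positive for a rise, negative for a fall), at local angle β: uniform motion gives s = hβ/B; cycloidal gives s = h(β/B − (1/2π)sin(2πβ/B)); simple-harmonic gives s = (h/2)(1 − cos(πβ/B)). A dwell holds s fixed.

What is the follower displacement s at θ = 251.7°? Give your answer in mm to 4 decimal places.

seg 1 [0°–29.4°] dwell: s stays 0.0000
seg 2 [29.4°–235.1°] uniform, h=8: full span → s += 8 → s = 8.0000
seg 3 [235.1°–262.7°] simple-harmonic, h=-7: θ=251.7° here. β=16.6, B=27.6. -7/2·(1 − cos(π·0.6014)) = -4.5967 → s = 3.4033

3.4033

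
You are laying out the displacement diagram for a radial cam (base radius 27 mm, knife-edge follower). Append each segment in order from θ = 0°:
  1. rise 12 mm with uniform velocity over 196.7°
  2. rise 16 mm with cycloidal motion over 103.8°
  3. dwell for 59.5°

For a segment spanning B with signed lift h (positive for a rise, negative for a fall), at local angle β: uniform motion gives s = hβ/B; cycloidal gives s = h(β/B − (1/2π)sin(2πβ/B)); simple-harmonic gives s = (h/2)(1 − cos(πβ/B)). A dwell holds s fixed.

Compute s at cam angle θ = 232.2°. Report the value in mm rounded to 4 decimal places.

seg 1 [0°–196.7°] uniform, h=12: full span → s += 12 → s = 12.0000
seg 2 [196.7°–300.5°] cycloidal, h=16: θ=232.2° here. β=35.5, B=103.8. 16·(0.3420 − sin(2π·0.3420)/(2π)) = 3.3393 → s = 15.3393

15.3393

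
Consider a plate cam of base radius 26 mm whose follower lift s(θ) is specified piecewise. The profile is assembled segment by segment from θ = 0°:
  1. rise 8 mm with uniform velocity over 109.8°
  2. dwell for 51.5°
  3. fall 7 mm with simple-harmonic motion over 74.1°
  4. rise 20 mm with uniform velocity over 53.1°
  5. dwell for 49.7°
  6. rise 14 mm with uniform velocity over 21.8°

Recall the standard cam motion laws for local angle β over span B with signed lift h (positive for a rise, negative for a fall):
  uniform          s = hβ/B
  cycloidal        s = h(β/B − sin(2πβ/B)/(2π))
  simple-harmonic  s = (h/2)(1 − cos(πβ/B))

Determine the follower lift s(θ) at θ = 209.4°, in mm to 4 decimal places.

seg 1 [0°–109.8°] uniform, h=8: full span → s += 8 → s = 8.0000
seg 2 [109.8°–161.3°] dwell: s stays 8.0000
seg 3 [161.3°–235.4°] simple-harmonic, h=-7: θ=209.4° here. β=48.1, B=74.1. -7/2·(1 − cos(π·0.6491)) = -5.0804 → s = 2.9196

2.9196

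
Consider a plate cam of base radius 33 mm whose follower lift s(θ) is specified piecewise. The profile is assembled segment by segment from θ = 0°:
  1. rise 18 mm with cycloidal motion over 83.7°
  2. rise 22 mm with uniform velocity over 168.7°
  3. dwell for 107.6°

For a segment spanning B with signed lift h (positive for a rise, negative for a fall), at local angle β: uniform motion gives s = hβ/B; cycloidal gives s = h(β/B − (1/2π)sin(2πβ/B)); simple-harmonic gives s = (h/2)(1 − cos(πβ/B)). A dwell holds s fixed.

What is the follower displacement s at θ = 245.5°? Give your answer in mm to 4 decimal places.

seg 1 [0°–83.7°] cycloidal, h=18: full span → s += 18 → s = 18.0000
seg 2 [83.7°–252.4°] uniform, h=22: θ=245.5° here. β=161.8, B=168.7. 22·161.8/168.7 = 21.1002 → s = 39.1002

39.1002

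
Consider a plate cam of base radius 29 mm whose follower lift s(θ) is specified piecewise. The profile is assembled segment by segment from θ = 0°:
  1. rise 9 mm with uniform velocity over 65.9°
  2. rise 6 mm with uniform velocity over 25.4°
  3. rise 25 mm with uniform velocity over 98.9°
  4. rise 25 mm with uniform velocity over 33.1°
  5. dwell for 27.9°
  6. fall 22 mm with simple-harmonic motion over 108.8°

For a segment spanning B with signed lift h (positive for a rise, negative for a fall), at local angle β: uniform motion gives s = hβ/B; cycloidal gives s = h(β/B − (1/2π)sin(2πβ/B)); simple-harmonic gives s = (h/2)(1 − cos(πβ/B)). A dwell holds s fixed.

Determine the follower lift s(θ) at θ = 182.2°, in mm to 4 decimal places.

seg 1 [0°–65.9°] uniform, h=9: full span → s += 9 → s = 9.0000
seg 2 [65.9°–91.3°] uniform, h=6: full span → s += 6 → s = 15.0000
seg 3 [91.3°–190.2°] uniform, h=25: θ=182.2° here. β=90.9, B=98.9. 25·90.9/98.9 = 22.9778 → s = 37.9778

37.9778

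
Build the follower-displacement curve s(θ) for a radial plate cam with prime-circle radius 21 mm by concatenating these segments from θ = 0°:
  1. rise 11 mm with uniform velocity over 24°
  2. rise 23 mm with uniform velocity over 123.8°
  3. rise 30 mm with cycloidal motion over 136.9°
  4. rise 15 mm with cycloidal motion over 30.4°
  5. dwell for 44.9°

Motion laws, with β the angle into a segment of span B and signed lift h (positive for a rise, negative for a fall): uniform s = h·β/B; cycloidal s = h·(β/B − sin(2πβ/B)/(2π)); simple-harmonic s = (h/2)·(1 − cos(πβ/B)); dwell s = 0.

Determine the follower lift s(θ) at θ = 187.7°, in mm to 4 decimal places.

seg 1 [0°–24°] uniform, h=11: full span → s += 11 → s = 11.0000
seg 2 [24°–147.8°] uniform, h=23: full span → s += 23 → s = 34.0000
seg 3 [147.8°–284.7°] cycloidal, h=30: θ=187.7° here. β=39.9, B=136.9. 30·(0.2915 − sin(2π·0.2915)/(2π)) = 4.1300 → s = 38.1300

38.1300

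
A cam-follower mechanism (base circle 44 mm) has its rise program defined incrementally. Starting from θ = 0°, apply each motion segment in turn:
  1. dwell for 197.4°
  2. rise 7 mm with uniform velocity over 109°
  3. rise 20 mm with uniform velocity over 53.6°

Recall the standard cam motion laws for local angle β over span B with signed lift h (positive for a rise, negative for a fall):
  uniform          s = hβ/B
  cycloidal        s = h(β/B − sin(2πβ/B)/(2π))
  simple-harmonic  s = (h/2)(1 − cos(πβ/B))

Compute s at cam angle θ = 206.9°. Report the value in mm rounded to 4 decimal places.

seg 1 [0°–197.4°] dwell: s stays 0.0000
seg 2 [197.4°–306.4°] uniform, h=7: θ=206.9° here. β=9.5, B=109. 7·9.5/109 = 0.6101 → s = 0.6101

0.6101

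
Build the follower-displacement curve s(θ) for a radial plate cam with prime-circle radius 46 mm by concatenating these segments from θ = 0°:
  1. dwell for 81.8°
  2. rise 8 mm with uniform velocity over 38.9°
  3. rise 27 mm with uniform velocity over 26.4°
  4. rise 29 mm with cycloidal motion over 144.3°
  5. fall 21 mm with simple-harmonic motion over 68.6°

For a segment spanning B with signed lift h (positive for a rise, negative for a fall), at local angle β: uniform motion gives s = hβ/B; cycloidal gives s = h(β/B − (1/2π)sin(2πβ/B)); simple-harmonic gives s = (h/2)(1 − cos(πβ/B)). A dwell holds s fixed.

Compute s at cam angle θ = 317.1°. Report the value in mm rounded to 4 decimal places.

seg 1 [0°–81.8°] dwell: s stays 0.0000
seg 2 [81.8°–120.7°] uniform, h=8: full span → s += 8 → s = 8.0000
seg 3 [120.7°–147.1°] uniform, h=27: full span → s += 27 → s = 35.0000
seg 4 [147.1°–291.4°] cycloidal, h=29: full span → s += 29 → s = 64.0000
seg 5 [291.4°–360°] simple-harmonic, h=-21: θ=317.1° here. β=25.7, B=68.6. -21/2·(1 − cos(π·0.3746)) = -6.4707 → s = 57.5293

57.5293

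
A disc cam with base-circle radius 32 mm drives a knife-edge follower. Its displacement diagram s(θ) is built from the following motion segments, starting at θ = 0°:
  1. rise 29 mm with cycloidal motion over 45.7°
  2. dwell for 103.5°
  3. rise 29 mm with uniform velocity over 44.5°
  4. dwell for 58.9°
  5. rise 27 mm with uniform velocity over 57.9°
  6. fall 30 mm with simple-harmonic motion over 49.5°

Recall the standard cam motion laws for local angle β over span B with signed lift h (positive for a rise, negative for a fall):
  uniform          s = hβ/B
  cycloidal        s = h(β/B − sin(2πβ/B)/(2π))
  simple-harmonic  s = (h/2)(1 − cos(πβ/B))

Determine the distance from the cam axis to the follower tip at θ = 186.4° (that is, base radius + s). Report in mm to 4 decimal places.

seg 1 [0°–45.7°] cycloidal, h=29: full span → s += 29 → s = 29.0000
seg 2 [45.7°–149.2°] dwell: s stays 29.0000
seg 3 [149.2°–193.7°] uniform, h=29: θ=186.4° here. β=37.2, B=44.5. 29·37.2/44.5 = 24.2427 → s = 53.2427
radial distance = base radius + s = 32 + 53.2427 = 85.2427

85.2427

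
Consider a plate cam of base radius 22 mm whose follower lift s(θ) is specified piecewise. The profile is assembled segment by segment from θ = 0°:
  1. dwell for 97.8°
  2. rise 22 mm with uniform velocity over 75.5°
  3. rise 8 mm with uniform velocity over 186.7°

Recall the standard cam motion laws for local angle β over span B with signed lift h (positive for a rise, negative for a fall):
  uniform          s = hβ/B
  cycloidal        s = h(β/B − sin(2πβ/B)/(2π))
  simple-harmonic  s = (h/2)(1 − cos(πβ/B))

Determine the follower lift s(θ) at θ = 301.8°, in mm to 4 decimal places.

seg 1 [0°–97.8°] dwell: s stays 0.0000
seg 2 [97.8°–173.3°] uniform, h=22: full span → s += 22 → s = 22.0000
seg 3 [173.3°–360°] uniform, h=8: θ=301.8° here. β=128.5, B=186.7. 8·128.5/186.7 = 5.5062 → s = 27.5062

27.5062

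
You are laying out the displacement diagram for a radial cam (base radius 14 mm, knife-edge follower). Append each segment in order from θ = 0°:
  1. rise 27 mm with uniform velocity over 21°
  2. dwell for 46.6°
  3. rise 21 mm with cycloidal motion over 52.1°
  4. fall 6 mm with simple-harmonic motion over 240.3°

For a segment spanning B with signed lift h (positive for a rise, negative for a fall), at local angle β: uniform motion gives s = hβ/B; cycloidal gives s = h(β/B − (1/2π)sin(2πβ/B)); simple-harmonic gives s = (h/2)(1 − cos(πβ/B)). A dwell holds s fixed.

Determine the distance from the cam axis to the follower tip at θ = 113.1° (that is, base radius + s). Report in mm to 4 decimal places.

seg 1 [0°–21°] uniform, h=27: full span → s += 27 → s = 27.0000
seg 2 [21°–67.6°] dwell: s stays 27.0000
seg 3 [67.6°–119.7°] cycloidal, h=21: θ=113.1° here. β=45.5, B=52.1. 21·(0.8733 − sin(2π·0.8733)/(2π)) = 20.7279 → s = 47.7279
radial distance = base radius + s = 14 + 47.7279 = 61.7279

61.7279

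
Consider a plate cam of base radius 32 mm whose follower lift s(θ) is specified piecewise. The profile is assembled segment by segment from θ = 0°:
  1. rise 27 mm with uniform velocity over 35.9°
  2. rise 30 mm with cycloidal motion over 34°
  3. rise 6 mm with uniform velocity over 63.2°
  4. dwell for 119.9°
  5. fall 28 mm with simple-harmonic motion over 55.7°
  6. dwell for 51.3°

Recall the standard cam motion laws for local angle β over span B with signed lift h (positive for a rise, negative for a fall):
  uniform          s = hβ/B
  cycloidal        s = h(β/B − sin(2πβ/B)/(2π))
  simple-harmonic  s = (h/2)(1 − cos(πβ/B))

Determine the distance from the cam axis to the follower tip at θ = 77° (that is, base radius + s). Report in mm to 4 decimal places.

seg 1 [0°–35.9°] uniform, h=27: full span → s += 27 → s = 27.0000
seg 2 [35.9°–69.9°] cycloidal, h=30: full span → s += 30 → s = 57.0000
seg 3 [69.9°–133.1°] uniform, h=6: θ=77° here. β=7.1, B=63.2. 6·7.1/63.2 = 0.6741 → s = 57.6741
radial distance = base radius + s = 32 + 57.6741 = 89.6741

89.6741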